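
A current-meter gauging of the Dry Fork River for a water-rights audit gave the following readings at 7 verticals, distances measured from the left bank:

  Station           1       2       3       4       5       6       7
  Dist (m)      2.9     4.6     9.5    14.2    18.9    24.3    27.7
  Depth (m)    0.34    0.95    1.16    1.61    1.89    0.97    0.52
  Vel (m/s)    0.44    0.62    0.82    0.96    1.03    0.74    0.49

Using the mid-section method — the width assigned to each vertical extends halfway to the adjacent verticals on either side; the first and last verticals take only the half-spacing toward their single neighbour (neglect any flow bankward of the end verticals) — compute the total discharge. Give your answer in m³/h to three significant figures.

98400 m³/h

w_1 = (4.6 − 2.9)/2 = 0.85 m; q_1 = 0.44 × 0.34 × 0.85 = 0.1272 m³/s
w_2 = (9.5 − 2.9)/2 = 3.3 m; q_2 = 0.62 × 0.95 × 3.3 = 1.944 m³/s
w_3 = (14.2 − 4.6)/2 = 4.8 m; q_3 = 0.82 × 1.16 × 4.8 = 4.566 m³/s
w_4 = (18.9 − 9.5)/2 = 4.7 m; q_4 = 0.96 × 1.61 × 4.7 = 7.264 m³/s
w_5 = (24.3 − 14.2)/2 = 5.05 m; q_5 = 1.03 × 1.89 × 5.05 = 9.831 m³/s
w_6 = (27.7 − 18.9)/2 = 4.4 m; q_6 = 0.74 × 0.97 × 4.4 = 3.158 m³/s
w_7 = (27.7 − 24.3)/2 = 1.7 m; q_7 = 0.49 × 0.52 × 1.7 = 0.4332 m³/s
Q = Σ qᵢ = 27.32 m³/s
= 27.32 × 3600 = 98360 m³/h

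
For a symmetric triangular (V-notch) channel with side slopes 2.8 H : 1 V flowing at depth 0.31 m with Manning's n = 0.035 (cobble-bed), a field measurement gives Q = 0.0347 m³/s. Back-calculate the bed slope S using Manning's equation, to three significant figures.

0.000265

A = z·y² = 2.8×0.31² = 0.2691 m²
P = 2y√(1+z²) = 2×0.31×√(1+2.8²) = 1.843 m
R = A/P = 0.2691/1.843 = 0.1460 m
S = (Q·n / (1·A·R^(2/3)))² = (0.0347×0.035 / (1×0.2691×0.2772))² = 0.0002651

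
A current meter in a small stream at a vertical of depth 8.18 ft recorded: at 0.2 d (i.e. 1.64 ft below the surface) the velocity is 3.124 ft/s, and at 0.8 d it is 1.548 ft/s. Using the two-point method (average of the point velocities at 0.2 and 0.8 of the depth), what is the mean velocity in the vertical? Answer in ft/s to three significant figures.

2.34 ft/s

v̄ = (3.124 + 1.548) / 2 = 2.336 ft/s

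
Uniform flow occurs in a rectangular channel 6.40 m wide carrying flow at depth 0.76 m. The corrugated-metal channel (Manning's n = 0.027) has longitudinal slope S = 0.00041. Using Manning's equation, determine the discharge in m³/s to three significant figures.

2.64 m³/s

A = b·y = 6.40 × 0.76 = 4.864 m²
P = b + 2y = 6.40 + 2×0.76 = 7.920 m
R = A/P = 4.864/7.920 = 0.6141 m
Q = (1/n)·A·R^(2/3)·S^(1/2) = (1/0.027) × 4.864 × 0.6141^(2/3) × 0.00041^(1/2) = 2.636 m³/s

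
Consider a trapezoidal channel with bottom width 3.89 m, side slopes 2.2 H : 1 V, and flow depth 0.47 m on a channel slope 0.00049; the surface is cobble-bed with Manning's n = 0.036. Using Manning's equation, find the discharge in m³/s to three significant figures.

0.741 m³/s

A = (b + z·y)·y = (3.89 + 2.2×0.47)×0.47 = 2.314 m²
P = b + 2y√(1+z²) = 3.89 + 2×0.47×√(1+2.2²) = 6.162 m
R = A/P = 2.314/6.162 = 0.3756 m
Q = (1/n)·A·R^(2/3)·S^(1/2) = (1/0.036) × 2.314 × 0.3756^(2/3) × 0.00049^(1/2) = 0.7408 m³/s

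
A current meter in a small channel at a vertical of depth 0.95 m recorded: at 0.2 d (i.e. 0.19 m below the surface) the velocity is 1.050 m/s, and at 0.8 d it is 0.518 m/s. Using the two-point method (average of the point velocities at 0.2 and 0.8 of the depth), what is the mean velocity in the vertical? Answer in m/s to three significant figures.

v̄ = (1.050 + 0.518) / 2 = 0.7840 m/s

0.784 m/s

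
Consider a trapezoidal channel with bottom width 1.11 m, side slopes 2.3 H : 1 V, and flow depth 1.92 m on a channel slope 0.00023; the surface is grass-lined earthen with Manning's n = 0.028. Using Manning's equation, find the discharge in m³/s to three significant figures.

5.70 m³/s

A = (b + z·y)·y = (1.11 + 2.3×1.92)×1.92 = 10.61 m²
P = b + 2y√(1+z²) = 1.11 + 2×1.92×√(1+2.3²) = 10.74 m
R = A/P = 10.61/10.74 = 0.9878 m
Q = (1/n)·A·R^(2/3)·S^(1/2) = (1/0.028) × 10.61 × 0.9878^(2/3) × 0.00023^(1/2) = 5.700 m³/s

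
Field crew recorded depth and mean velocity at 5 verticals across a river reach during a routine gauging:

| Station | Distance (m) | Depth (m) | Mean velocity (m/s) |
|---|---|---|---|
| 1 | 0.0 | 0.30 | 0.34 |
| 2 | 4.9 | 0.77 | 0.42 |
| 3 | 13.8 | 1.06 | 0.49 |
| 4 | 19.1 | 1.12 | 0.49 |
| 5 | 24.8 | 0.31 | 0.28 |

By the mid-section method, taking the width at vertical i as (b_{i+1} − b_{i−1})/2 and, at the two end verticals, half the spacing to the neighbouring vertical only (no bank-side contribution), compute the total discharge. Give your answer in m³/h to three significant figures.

34000 m³/h

w_1 = (4.9 − 0.0)/2 = 2.45 m; q_1 = 0.34 × 0.30 × 2.45 = 0.2499 m³/s
w_2 = (13.8 − 0.0)/2 = 6.9 m; q_2 = 0.42 × 0.77 × 6.9 = 2.231 m³/s
w_3 = (19.1 − 4.9)/2 = 7.1 m; q_3 = 0.49 × 1.06 × 7.1 = 3.688 m³/s
w_4 = (24.8 − 13.8)/2 = 5.5 m; q_4 = 0.49 × 1.12 × 5.5 = 3.018 m³/s
w_5 = (24.8 − 19.1)/2 = 2.85 m; q_5 = 0.28 × 0.31 × 2.85 = 0.2474 m³/s
Q = Σ qᵢ = 9.435 m³/s
= 9.435 × 3600 = 33970 m³/h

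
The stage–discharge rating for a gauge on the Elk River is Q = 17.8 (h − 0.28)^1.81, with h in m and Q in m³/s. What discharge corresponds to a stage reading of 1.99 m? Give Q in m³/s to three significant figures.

47.0 m³/s

Q = 17.8 × (1.99 − 0.28)^1.81 = 17.8 × 1.71^1.81 = 47.00 m³/s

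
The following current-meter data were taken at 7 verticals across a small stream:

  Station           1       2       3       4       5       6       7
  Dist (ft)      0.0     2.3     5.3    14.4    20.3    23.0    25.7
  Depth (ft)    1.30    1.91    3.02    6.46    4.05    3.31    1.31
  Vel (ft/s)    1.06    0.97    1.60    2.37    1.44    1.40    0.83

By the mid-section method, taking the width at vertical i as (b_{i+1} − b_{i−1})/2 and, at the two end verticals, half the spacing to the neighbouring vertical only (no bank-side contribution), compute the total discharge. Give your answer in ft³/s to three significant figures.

w_1 = (2.3 − 0.0)/2 = 1.15 ft; q_1 = 1.06 × 1.30 × 1.15 = 1.585 ft³/s
w_2 = (5.3 − 0.0)/2 = 2.65 ft; q_2 = 0.97 × 1.91 × 2.65 = 4.910 ft³/s
w_3 = (14.4 − 2.3)/2 = 6.05 ft; q_3 = 1.60 × 3.02 × 6.05 = 29.23 ft³/s
w_4 = (20.3 − 5.3)/2 = 7.5 ft; q_4 = 2.37 × 6.46 × 7.5 = 114.8 ft³/s
w_5 = (23.0 − 14.4)/2 = 4.3 ft; q_5 = 1.44 × 4.05 × 4.3 = 25.08 ft³/s
w_6 = (25.7 − 20.3)/2 = 2.7 ft; q_6 = 1.40 × 3.31 × 2.7 = 12.51 ft³/s
w_7 = (25.7 − 23.0)/2 = 1.35 ft; q_7 = 0.83 × 1.31 × 1.35 = 1.468 ft³/s
Q = Σ qᵢ = 189.6 ft³/s

190 ft³/s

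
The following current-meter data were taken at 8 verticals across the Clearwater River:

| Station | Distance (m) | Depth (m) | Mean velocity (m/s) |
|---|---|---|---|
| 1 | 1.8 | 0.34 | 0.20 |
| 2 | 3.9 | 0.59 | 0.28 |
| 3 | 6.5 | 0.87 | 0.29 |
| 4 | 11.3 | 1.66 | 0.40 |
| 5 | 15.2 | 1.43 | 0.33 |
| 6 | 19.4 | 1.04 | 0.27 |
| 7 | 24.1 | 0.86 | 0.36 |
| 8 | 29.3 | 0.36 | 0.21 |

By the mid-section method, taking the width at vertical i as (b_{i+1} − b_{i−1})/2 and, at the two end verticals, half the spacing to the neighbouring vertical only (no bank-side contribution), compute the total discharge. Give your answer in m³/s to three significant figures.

9.17 m³/s

w_1 = (3.9 − 1.8)/2 = 1.05 m; q_1 = 0.20 × 0.34 × 1.05 = 0.07140 m³/s
w_2 = (6.5 − 1.8)/2 = 2.35 m; q_2 = 0.28 × 0.59 × 2.35 = 0.3882 m³/s
w_3 = (11.3 − 3.9)/2 = 3.7 m; q_3 = 0.29 × 0.87 × 3.7 = 0.9335 m³/s
w_4 = (15.2 − 6.5)/2 = 4.35 m; q_4 = 0.40 × 1.66 × 4.35 = 2.888 m³/s
w_5 = (19.4 − 11.3)/2 = 4.05 m; q_5 = 0.33 × 1.43 × 4.05 = 1.911 m³/s
w_6 = (24.1 − 15.2)/2 = 4.45 m; q_6 = 0.27 × 1.04 × 4.45 = 1.250 m³/s
w_7 = (29.3 − 19.4)/2 = 4.95 m; q_7 = 0.36 × 0.86 × 4.95 = 1.533 m³/s
w_8 = (29.3 − 24.1)/2 = 2.6 m; q_8 = 0.21 × 0.36 × 2.6 = 0.1966 m³/s
Q = Σ qᵢ = 9.171 m³/s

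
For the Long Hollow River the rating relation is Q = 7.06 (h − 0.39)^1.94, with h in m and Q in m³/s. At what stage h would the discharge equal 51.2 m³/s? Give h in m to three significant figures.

h − h₀ = (Q/C)^(1/b) = (51.2/7.06)^(1/1.94) = 2.777 m
h = 0.39 + 2.777 = 3.167 m

3.17 m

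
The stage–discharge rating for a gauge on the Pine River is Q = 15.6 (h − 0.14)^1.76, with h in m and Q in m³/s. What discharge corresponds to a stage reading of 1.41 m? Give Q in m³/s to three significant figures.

Q = 15.6 × (1.41 − 0.14)^1.76 = 15.6 × 1.27^1.76 = 23.76 m³/s

23.8 m³/s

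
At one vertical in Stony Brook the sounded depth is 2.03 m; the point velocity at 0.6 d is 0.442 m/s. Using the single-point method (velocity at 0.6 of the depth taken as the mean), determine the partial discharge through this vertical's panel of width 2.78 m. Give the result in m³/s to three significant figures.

v̄ = v₀.₆ = 0.442 m/s
q = v̄ × d × w = 0.4420 × 2.03 × 2.78 = 2.494 m³/s

2.49 m³/s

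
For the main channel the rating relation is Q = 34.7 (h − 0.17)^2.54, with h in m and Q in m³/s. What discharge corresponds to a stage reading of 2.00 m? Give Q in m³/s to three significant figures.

161 m³/s

Q = 34.7 × (2.00 − 0.17)^2.54 = 34.7 × 1.83^2.54 = 161.0 m³/s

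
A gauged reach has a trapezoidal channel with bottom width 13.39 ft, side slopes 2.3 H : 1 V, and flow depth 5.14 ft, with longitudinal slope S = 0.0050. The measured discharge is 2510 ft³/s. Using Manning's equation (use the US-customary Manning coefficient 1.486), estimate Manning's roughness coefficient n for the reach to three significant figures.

A = (b + z·y)·y = (13.39 + 2.3×5.14)×5.14 = 129.6 ft²
P = b + 2y√(1+z²) = 13.39 + 2×5.14×√(1+2.3²) = 39.17 ft
R = A/P = 129.6/39.17 = 3.308 ft
n = (1.486/Q)·A·R^(2/3)·S^(1/2) = (1.486/2510) × 129.6 × 2.220 × 0.07071 = 0.01204

0.0120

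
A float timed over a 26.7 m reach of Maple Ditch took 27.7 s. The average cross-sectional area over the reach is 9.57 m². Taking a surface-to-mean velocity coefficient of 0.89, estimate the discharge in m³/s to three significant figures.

v_surface = L / t̄ = 26.7 / 27.7 = 0.9639 m/s
v_mean = 0.89 × 0.9639 = 0.8579 m/s
Q = A × v_mean = 9.57 × 0.8579 = 8.210 m³/s

8.21 m³/s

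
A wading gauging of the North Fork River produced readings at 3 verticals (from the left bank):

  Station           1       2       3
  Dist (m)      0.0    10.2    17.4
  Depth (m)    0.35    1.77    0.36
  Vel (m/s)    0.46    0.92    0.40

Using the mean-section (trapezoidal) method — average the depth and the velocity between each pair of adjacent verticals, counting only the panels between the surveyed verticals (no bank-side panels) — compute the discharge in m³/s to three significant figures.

Panel 1-2: Δb = 10.2 m, d̄ = (0.35+1.77)/2 = 1.06, v̄ = (0.46+0.92)/2 = 0.69 → q = 10.2×1.06×0.69 = 7.460 m³/s
Panel 2-3: Δb = 7.2 m, d̄ = (1.77+0.36)/2 = 1.065, v̄ = (0.92+0.40)/2 = 0.66 → q = 7.2×1.065×0.66 = 5.061 m³/s
Q = Σ q = 12.52 m³/s

12.5 m³/s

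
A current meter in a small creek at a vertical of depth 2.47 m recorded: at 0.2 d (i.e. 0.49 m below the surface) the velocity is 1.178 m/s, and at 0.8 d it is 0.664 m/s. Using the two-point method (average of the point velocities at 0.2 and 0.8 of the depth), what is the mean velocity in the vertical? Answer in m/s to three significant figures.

v̄ = (1.178 + 0.664) / 2 = 0.9210 m/s

0.921 m/s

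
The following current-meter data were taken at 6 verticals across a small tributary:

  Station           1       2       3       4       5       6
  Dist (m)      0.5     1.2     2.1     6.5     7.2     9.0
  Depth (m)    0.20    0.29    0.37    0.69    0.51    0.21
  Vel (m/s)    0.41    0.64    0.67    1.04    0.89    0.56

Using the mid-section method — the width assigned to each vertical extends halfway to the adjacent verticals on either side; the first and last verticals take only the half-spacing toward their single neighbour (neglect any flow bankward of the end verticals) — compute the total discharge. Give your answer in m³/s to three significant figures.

w_1 = (1.2 − 0.5)/2 = 0.35 m; q_1 = 0.41 × 0.20 × 0.35 = 0.02870 m³/s
w_2 = (2.1 − 0.5)/2 = 0.8 m; q_2 = 0.64 × 0.29 × 0.8 = 0.1485 m³/s
w_3 = (6.5 − 1.2)/2 = 2.65 m; q_3 = 0.67 × 0.37 × 2.65 = 0.6569 m³/s
w_4 = (7.2 − 2.1)/2 = 2.55 m; q_4 = 1.04 × 0.69 × 2.55 = 1.830 m³/s
w_5 = (9.0 − 6.5)/2 = 1.25 m; q_5 = 0.89 × 0.51 × 1.25 = 0.5674 m³/s
w_6 = (9.0 − 7.2)/2 = 0.9 m; q_6 = 0.56 × 0.21 × 0.9 = 0.1058 m³/s
Q = Σ qᵢ = 3.337 m³/s

3.34 m³/s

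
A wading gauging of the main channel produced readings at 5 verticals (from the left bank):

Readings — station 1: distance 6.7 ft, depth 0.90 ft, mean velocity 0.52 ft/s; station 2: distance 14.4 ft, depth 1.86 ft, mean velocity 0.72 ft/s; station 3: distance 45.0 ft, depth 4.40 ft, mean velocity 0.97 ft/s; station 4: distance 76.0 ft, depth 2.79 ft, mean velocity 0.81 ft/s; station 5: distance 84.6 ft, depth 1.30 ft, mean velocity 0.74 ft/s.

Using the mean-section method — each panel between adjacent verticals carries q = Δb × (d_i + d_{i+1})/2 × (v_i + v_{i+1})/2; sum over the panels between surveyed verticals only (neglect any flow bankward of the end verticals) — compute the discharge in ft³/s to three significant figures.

Panel 1-2: Δb = 7.7 ft, d̄ = (0.90+1.86)/2 = 1.38, v̄ = (0.52+0.72)/2 = 0.62 → q = 7.7×1.38×0.62 = 6.588 ft³/s
Panel 2-3: Δb = 30.6 ft, d̄ = (1.86+4.40)/2 = 3.13, v̄ = (0.72+0.97)/2 = 0.845 → q = 30.6×3.13×0.845 = 80.93 ft³/s
Panel 3-4: Δb = 31 ft, d̄ = (4.40+2.79)/2 = 3.595, v̄ = (0.97+0.81)/2 = 0.89 → q = 31×3.595×0.89 = 99.19 ft³/s
Panel 4-5: Δb = 8.6 ft, d̄ = (2.79+1.30)/2 = 2.045, v̄ = (0.81+0.74)/2 = 0.775 → q = 8.6×2.045×0.775 = 13.63 ft³/s
Q = Σ q = 200.3 ft³/s

200 ft³/s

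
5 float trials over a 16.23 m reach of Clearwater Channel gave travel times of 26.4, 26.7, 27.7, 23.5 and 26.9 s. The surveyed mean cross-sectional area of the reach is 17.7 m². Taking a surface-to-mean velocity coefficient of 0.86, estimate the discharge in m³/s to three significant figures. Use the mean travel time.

9.42 m³/s

t̄ = (26.4 + 26.7 + 27.7 + 23.5 + 26.9) / 5 = 26.24 s
v_surface = L / t̄ = 16.23 / 26.24 = 0.6185 m/s
v_mean = 0.86 × 0.6185 = 0.5319 m/s
Q = A × v_mean = 17.7 × 0.5319 = 9.415 m³/s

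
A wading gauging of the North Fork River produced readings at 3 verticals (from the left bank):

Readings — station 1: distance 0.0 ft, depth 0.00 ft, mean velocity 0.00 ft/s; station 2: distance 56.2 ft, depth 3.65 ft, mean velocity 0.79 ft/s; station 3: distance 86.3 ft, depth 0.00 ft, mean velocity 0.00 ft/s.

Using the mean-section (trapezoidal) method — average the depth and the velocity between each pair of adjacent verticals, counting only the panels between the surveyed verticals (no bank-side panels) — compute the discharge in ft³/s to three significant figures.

Panel 1-2: Δb = 56.2 ft, d̄ = (0.00+3.65)/2 = 1.825, v̄ = (0.00+0.79)/2 = 0.395 → q = 56.2×1.825×0.395 = 40.51 ft³/s
Panel 2-3: Δb = 30.1 ft, d̄ = (3.65+0.00)/2 = 1.825, v̄ = (0.79+0.00)/2 = 0.395 → q = 30.1×1.825×0.395 = 21.70 ft³/s
Q = Σ q = 62.21 ft³/s

62.2 ft³/s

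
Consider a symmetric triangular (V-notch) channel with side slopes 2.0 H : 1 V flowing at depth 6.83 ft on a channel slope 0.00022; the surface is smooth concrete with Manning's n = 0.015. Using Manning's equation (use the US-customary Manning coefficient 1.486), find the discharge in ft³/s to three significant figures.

A = z·y² = 2.0×6.83² = 93.30 ft²
P = 2y√(1+z²) = 2×6.83×√(1+2.0²) = 30.54 ft
R = A/P = 93.30/30.54 = 3.054 ft
Q = (1.486/n)·A·R^(2/3)·S^(1/2) = (1.486/0.015) × 93.30 × 3.054^(2/3) × 0.00022^(1/2) = 288.6 ft³/s

289 ft³/s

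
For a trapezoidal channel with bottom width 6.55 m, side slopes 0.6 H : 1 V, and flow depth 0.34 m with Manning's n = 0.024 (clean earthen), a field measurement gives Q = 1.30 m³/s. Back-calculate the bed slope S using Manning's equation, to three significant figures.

A = (b + z·y)·y = (6.55 + 0.6×0.34)×0.34 = 2.296 m²
P = b + 2y√(1+z²) = 6.55 + 2×0.34×√(1+0.6²) = 7.343 m
R = A/P = 2.296/7.343 = 0.3127 m
S = (Q·n / (1·A·R^(2/3)))² = (1.30×0.024 / (1×2.296×0.4607))² = 0.0008696

0.000870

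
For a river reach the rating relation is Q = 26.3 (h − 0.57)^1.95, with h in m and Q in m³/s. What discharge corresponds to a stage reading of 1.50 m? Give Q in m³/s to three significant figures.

22.8 m³/s

Q = 26.3 × (1.50 − 0.57)^1.95 = 26.3 × 0.93^1.95 = 22.83 m³/s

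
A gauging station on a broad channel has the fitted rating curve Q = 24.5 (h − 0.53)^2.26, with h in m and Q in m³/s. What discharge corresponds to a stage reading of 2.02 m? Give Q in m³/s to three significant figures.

60.3 m³/s

Q = 24.5 × (2.02 − 0.53)^2.26 = 24.5 × 1.49^2.26 = 60.33 m³/s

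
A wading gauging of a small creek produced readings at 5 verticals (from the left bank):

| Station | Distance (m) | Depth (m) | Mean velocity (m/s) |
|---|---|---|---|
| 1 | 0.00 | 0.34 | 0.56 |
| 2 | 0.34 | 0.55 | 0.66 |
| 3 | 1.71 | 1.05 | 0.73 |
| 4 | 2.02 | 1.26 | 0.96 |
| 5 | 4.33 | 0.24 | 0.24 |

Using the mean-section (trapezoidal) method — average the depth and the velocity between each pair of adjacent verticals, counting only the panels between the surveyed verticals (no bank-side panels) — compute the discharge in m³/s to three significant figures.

Panel 1-2: Δb = 0.34 m, d̄ = (0.34+0.55)/2 = 0.445, v̄ = (0.56+0.66)/2 = 0.61 → q = 0.34×0.445×0.61 = 0.09229 m³/s
Panel 2-3: Δb = 1.37 m, d̄ = (0.55+1.05)/2 = 0.8, v̄ = (0.66+0.73)/2 = 0.695 → q = 1.37×0.8×0.695 = 0.7617 m³/s
Panel 3-4: Δb = 0.31 m, d̄ = (1.05+1.26)/2 = 1.155, v̄ = (0.73+0.96)/2 = 0.845 → q = 0.31×1.155×0.845 = 0.3026 m³/s
Panel 4-5: Δb = 2.31 m, d̄ = (1.26+0.24)/2 = 0.75, v̄ = (0.96+0.24)/2 = 0.6 → q = 2.31×0.75×0.6 = 1.040 m³/s
Q = Σ q = 2.196 m³/s

2.20 m³/s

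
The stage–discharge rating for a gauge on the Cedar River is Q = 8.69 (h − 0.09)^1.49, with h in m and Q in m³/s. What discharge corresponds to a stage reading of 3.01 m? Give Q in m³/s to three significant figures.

Q = 8.69 × (3.01 − 0.09)^1.49 = 8.69 × 2.92^1.49 = 42.90 m³/s

42.9 m³/s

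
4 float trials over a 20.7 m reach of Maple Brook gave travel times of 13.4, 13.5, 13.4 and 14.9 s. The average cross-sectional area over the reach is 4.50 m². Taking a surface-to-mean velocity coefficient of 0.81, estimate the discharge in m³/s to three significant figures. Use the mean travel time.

t̄ = (13.4 + 13.5 + 13.4 + 14.9) / 4 = 13.8 s
v_surface = L / t̄ = 20.7 / 13.8 = 1.500 m/s
v_mean = 0.81 × 1.500 = 1.215 m/s
Q = A × v_mean = 4.50 × 1.215 = 5.468 m³/s

5.47 m³/s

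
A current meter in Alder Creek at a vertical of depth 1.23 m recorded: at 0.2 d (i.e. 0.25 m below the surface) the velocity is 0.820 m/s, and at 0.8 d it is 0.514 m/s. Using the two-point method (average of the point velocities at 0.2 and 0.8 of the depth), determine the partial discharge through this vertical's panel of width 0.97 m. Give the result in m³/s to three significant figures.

0.796 m³/s

v̄ = (0.820 + 0.514) / 2 = 0.6670 m/s
q = v̄ × d × w = 0.6670 × 1.23 × 0.97 = 0.7958 m³/s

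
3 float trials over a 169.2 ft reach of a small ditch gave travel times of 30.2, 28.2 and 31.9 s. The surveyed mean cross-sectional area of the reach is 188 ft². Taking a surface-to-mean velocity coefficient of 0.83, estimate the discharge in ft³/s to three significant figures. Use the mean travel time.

877 ft³/s

t̄ = (30.2 + 28.2 + 31.9) / 3 = 30.1 s
v_surface = L / t̄ = 169.2 / 30.1 = 5.621 ft/s
v_mean = 0.83 × 5.621 = 4.666 ft/s
Q = A × v_mean = 188 × 4.666 = 877.1 ft³/s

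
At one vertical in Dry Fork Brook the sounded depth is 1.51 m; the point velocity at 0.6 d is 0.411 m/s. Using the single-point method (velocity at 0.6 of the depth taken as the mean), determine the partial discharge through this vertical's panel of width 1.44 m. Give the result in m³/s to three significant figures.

v̄ = v₀.₆ = 0.411 m/s
q = v̄ × d × w = 0.4110 × 1.51 × 1.44 = 0.8937 m³/s

0.894 m³/s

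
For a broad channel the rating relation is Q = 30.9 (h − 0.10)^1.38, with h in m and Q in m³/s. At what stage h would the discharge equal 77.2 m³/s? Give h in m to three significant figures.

h − h₀ = (Q/C)^(1/b) = (77.2/30.9)^(1/1.38) = 1.942 m
h = 0.10 + 1.942 = 2.042 m

2.04 m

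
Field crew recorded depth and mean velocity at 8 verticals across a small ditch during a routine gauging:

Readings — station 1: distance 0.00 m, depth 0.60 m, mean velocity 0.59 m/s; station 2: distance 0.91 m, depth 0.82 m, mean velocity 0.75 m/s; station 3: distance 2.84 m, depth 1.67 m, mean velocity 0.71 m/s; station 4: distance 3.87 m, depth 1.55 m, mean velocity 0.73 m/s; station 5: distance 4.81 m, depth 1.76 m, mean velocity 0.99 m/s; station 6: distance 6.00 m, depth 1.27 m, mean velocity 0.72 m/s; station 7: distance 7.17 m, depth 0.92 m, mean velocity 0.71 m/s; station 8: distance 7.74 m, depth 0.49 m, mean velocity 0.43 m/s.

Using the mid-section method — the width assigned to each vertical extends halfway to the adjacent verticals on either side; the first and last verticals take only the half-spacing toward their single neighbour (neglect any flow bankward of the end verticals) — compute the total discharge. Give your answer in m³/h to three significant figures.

26900 m³/h

w_1 = (0.91 − 0.00)/2 = 0.455 m; q_1 = 0.59 × 0.60 × 0.455 = 0.1611 m³/s
w_2 = (2.84 − 0.00)/2 = 1.42 m; q_2 = 0.75 × 0.82 × 1.42 = 0.8733 m³/s
w_3 = (3.87 − 0.91)/2 = 1.48 m; q_3 = 0.71 × 1.67 × 1.48 = 1.755 m³/s
w_4 = (4.81 − 2.84)/2 = 0.985 m; q_4 = 0.73 × 1.55 × 0.985 = 1.115 m³/s
w_5 = (6.00 − 3.87)/2 = 1.065 m; q_5 = 0.99 × 1.76 × 1.065 = 1.856 m³/s
w_6 = (7.17 − 4.81)/2 = 1.18 m; q_6 = 0.72 × 1.27 × 1.18 = 1.079 m³/s
w_7 = (7.74 − 6.00)/2 = 0.87 m; q_7 = 0.71 × 0.92 × 0.87 = 0.5683 m³/s
w_8 = (7.74 − 7.17)/2 = 0.285 m; q_8 = 0.43 × 0.49 × 0.285 = 0.06005 m³/s
Q = Σ qᵢ = 7.467 m³/s
= 7.467 × 3600 = 26880 m³/h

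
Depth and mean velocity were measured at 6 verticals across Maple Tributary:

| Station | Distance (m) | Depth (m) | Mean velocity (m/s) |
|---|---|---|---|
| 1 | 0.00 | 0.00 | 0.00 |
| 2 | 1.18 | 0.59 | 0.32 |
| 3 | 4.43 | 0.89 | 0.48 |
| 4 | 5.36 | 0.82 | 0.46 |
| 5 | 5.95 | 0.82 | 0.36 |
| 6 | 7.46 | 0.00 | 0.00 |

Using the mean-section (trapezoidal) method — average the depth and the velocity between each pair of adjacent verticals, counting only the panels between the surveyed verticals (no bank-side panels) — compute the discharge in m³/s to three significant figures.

Panel 1-2: Δb = 1.18 m, d̄ = (0.00+0.59)/2 = 0.295, v̄ = (0.00+0.32)/2 = 0.16 → q = 1.18×0.295×0.16 = 0.05570 m³/s
Panel 2-3: Δb = 3.25 m, d̄ = (0.59+0.89)/2 = 0.74, v̄ = (0.32+0.48)/2 = 0.4 → q = 3.25×0.74×0.4 = 0.9620 m³/s
Panel 3-4: Δb = 0.93 m, d̄ = (0.89+0.82)/2 = 0.855, v̄ = (0.48+0.46)/2 = 0.47 → q = 0.93×0.855×0.47 = 0.3737 m³/s
Panel 4-5: Δb = 0.59 m, d̄ = (0.82+0.82)/2 = 0.82, v̄ = (0.46+0.36)/2 = 0.41 → q = 0.59×0.82×0.41 = 0.1984 m³/s
Panel 5-6: Δb = 1.51 m, d̄ = (0.82+0.00)/2 = 0.41, v̄ = (0.36+0.00)/2 = 0.18 → q = 1.51×0.41×0.18 = 0.1114 m³/s
Q = Σ q = 1.701 m³/s

1.70 m³/s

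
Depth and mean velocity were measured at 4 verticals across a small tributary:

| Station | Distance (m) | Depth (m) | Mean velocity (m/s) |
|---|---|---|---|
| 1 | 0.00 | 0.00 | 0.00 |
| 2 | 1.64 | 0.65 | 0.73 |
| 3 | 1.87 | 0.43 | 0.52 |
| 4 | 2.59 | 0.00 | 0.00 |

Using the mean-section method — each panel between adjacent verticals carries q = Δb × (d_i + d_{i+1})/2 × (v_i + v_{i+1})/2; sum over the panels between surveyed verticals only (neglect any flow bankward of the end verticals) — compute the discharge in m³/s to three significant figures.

0.312 m³/s

Panel 1-2: Δb = 1.64 m, d̄ = (0.00+0.65)/2 = 0.325, v̄ = (0.00+0.73)/2 = 0.365 → q = 1.64×0.325×0.365 = 0.1945 m³/s
Panel 2-3: Δb = 0.23 m, d̄ = (0.65+0.43)/2 = 0.54, v̄ = (0.73+0.52)/2 = 0.625 → q = 0.23×0.54×0.625 = 0.07763 m³/s
Panel 3-4: Δb = 0.72 m, d̄ = (0.43+0.00)/2 = 0.215, v̄ = (0.52+0.00)/2 = 0.26 → q = 0.72×0.215×0.26 = 0.04025 m³/s
Q = Σ q = 0.3124 m³/s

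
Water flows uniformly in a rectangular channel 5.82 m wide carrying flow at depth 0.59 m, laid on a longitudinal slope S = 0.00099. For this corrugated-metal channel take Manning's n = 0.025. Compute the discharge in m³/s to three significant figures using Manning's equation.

2.69 m³/s

A = b·y = 5.82 × 0.59 = 3.434 m²
P = b + 2y = 5.82 + 2×0.59 = 7.000 m
R = A/P = 3.434/7.000 = 0.4905 m
Q = (1/n)·A·R^(2/3)·S^(1/2) = (1/0.025) × 3.434 × 0.4905^(2/3) × 0.00099^(1/2) = 2.688 m³/s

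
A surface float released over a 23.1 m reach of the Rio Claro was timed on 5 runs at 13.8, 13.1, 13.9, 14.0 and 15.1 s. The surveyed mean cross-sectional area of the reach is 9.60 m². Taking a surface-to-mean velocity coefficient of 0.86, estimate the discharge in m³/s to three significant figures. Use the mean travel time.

t̄ = (13.8 + 13.1 + 13.9 + 14.0 + 15.1) / 5 = 13.98 s
v_surface = L / t̄ = 23.1 / 13.98 = 1.652 m/s
v_mean = 0.86 × 1.652 = 1.421 m/s
Q = A × v_mean = 9.60 × 1.421 = 13.64 m³/s

13.6 m³/s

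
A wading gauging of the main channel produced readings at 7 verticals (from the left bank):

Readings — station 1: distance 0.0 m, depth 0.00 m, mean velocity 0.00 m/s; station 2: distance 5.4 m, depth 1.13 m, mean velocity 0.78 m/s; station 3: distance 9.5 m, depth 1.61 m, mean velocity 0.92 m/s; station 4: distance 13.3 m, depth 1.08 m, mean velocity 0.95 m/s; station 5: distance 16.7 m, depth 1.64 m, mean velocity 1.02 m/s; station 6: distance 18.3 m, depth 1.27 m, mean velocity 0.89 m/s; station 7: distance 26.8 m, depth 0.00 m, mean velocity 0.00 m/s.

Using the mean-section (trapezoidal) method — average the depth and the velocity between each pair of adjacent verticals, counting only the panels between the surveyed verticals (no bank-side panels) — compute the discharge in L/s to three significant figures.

19900 L/s

Panel 1-2: Δb = 5.4 m, d̄ = (0.00+1.13)/2 = 0.565, v̄ = (0.00+0.78)/2 = 0.39 → q = 5.4×0.565×0.39 = 1.190 m³/s
Panel 2-3: Δb = 4.1 m, d̄ = (1.13+1.61)/2 = 1.37, v̄ = (0.78+0.92)/2 = 0.85 → q = 4.1×1.37×0.85 = 4.774 m³/s
Panel 3-4: Δb = 3.8 m, d̄ = (1.61+1.08)/2 = 1.345, v̄ = (0.92+0.95)/2 = 0.935 → q = 3.8×1.345×0.935 = 4.779 m³/s
Panel 4-5: Δb = 3.4 m, d̄ = (1.08+1.64)/2 = 1.36, v̄ = (0.95+1.02)/2 = 0.985 → q = 3.4×1.36×0.985 = 4.555 m³/s
Panel 5-6: Δb = 1.6 m, d̄ = (1.64+1.27)/2 = 1.455, v̄ = (1.02+0.89)/2 = 0.955 → q = 1.6×1.455×0.955 = 2.223 m³/s
Panel 6-7: Δb = 8.5 m, d̄ = (1.27+0.00)/2 = 0.635, v̄ = (0.89+0.00)/2 = 0.445 → q = 8.5×0.635×0.445 = 2.402 m³/s
Q = Σ q = 19.92 m³/s
= 19.92 × 1000 = 19920 L/s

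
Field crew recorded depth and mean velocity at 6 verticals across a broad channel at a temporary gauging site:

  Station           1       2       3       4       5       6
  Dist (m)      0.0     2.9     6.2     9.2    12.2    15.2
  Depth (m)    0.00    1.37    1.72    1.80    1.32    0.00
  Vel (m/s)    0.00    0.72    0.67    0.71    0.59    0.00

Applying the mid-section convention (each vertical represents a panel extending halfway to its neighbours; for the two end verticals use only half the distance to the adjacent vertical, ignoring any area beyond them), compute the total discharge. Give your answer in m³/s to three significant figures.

12.9 m³/s

w_2 = (6.2 − 0.0)/2 = 3.1 m; q_2 = 0.72 × 1.37 × 3.1 = 3.058 m³/s
w_3 = (9.2 − 2.9)/2 = 3.15 m; q_3 = 0.67 × 1.72 × 3.15 = 3.630 m³/s
w_4 = (12.2 − 6.2)/2 = 3 m; q_4 = 0.71 × 1.80 × 3 = 3.834 m³/s
w_5 = (15.2 − 9.2)/2 = 3 m; q_5 = 0.59 × 1.32 × 3 = 2.336 m³/s
Stations 1, 6 contribute zero (depth or velocity is 0).
Q = Σ qᵢ = 12.86 m³/s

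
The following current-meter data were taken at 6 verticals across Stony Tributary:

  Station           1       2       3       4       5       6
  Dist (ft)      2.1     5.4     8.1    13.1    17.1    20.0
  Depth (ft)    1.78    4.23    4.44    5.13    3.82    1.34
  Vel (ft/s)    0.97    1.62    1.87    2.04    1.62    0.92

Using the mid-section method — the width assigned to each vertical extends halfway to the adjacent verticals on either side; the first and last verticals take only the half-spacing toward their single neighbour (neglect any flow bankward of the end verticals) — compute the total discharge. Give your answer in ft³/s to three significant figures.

w_1 = (5.4 − 2.1)/2 = 1.65 ft; q_1 = 0.97 × 1.78 × 1.65 = 2.849 ft³/s
w_2 = (8.1 − 2.1)/2 = 3 ft; q_2 = 1.62 × 4.23 × 3 = 20.56 ft³/s
w_3 = (13.1 − 5.4)/2 = 3.85 ft; q_3 = 1.87 × 4.44 × 3.85 = 31.97 ft³/s
w_4 = (17.1 − 8.1)/2 = 4.5 ft; q_4 = 2.04 × 5.13 × 4.5 = 47.09 ft³/s
w_5 = (20.0 − 13.1)/2 = 3.45 ft; q_5 = 1.62 × 3.82 × 3.45 = 21.35 ft³/s
w_6 = (20.0 − 17.1)/2 = 1.45 ft; q_6 = 0.92 × 1.34 × 1.45 = 1.788 ft³/s
Q = Σ qᵢ = 125.6 ft³/s

126 ft³/s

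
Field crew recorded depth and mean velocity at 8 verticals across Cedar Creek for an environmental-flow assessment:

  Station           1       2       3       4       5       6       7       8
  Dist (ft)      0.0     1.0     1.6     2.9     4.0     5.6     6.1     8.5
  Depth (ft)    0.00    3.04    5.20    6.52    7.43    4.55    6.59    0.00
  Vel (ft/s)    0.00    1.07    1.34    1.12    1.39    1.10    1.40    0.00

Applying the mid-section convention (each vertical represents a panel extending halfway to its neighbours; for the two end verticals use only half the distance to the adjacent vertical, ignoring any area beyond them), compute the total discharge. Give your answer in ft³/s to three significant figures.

w_2 = (1.6 − 0.0)/2 = 0.8 ft; q_2 = 1.07 × 3.04 × 0.8 = 2.602 ft³/s
w_3 = (2.9 − 1.0)/2 = 0.95 ft; q_3 = 1.34 × 5.20 × 0.95 = 6.620 ft³/s
w_4 = (4.0 − 1.6)/2 = 1.2 ft; q_4 = 1.12 × 6.52 × 1.2 = 8.763 ft³/s
w_5 = (5.6 − 2.9)/2 = 1.35 ft; q_5 = 1.39 × 7.43 × 1.35 = 13.94 ft³/s
w_6 = (6.1 − 4.0)/2 = 1.05 ft; q_6 = 1.10 × 4.55 × 1.05 = 5.255 ft³/s
w_7 = (8.5 − 5.6)/2 = 1.45 ft; q_7 = 1.40 × 6.59 × 1.45 = 13.38 ft³/s
Stations 1, 8 contribute zero (depth or velocity is 0).
Q = Σ qᵢ = 50.56 ft³/s

50.6 ft³/s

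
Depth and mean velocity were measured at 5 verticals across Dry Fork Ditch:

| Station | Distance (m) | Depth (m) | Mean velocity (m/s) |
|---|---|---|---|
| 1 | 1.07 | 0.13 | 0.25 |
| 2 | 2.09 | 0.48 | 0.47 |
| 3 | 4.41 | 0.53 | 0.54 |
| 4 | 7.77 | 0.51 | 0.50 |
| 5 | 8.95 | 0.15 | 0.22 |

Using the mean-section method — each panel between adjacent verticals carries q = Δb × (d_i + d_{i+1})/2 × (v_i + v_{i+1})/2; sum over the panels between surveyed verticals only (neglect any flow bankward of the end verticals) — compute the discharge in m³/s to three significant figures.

1.75 m³/s

Panel 1-2: Δb = 1.02 m, d̄ = (0.13+0.48)/2 = 0.305, v̄ = (0.25+0.47)/2 = 0.36 → q = 1.02×0.305×0.36 = 0.1120 m³/s
Panel 2-3: Δb = 2.32 m, d̄ = (0.48+0.53)/2 = 0.505, v̄ = (0.47+0.54)/2 = 0.505 → q = 2.32×0.505×0.505 = 0.5917 m³/s
Panel 3-4: Δb = 3.36 m, d̄ = (0.53+0.51)/2 = 0.52, v̄ = (0.54+0.50)/2 = 0.52 → q = 3.36×0.52×0.52 = 0.9085 m³/s
Panel 4-5: Δb = 1.18 m, d̄ = (0.51+0.15)/2 = 0.33, v̄ = (0.50+0.22)/2 = 0.36 → q = 1.18×0.33×0.36 = 0.1402 m³/s
Q = Σ q = 1.752 m³/s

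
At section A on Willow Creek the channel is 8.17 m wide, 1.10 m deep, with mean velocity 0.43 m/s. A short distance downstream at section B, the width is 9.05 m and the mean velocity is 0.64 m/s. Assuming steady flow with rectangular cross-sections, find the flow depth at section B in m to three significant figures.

0.667 m

Q = A₁V₁ = (8.17×1.10) × 0.43 = 3.864 m³/s
d₂ = Q/(b₂ V₂) = 3.864/(9.05×0.64) = 0.6672 m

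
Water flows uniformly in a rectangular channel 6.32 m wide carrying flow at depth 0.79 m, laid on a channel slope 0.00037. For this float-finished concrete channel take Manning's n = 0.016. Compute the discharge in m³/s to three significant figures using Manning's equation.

4.42 m³/s

A = b·y = 6.32 × 0.79 = 4.993 m²
P = b + 2y = 6.32 + 2×0.79 = 7.900 m
R = A/P = 4.993/7.900 = 0.6320 m
Q = (1/n)·A·R^(2/3)·S^(1/2) = (1/0.016) × 4.993 × 0.6320^(2/3) × 0.00037^(1/2) = 4.420 m³/s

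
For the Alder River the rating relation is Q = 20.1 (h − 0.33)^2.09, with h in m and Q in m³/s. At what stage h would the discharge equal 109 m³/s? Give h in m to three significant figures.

h − h₀ = (Q/C)^(1/b) = (109/20.1)^(1/2.09) = 2.245 m
h = 0.33 + 2.245 = 2.575 m

2.58 m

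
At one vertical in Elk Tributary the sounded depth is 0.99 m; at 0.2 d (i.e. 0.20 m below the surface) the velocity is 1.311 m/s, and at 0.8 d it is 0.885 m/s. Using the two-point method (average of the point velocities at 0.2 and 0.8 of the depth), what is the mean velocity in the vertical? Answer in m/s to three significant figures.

1.10 m/s

v̄ = (1.311 + 0.885) / 2 = 1.098 m/s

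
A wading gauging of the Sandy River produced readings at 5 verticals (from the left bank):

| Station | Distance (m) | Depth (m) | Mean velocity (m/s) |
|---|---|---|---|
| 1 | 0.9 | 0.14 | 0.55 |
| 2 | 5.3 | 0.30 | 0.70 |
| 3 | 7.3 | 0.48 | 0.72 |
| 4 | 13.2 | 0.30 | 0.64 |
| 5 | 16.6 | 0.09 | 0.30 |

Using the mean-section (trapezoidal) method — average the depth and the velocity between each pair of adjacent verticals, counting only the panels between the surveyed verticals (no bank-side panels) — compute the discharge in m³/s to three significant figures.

Panel 1-2: Δb = 4.4 m, d̄ = (0.14+0.30)/2 = 0.22, v̄ = (0.55+0.70)/2 = 0.625 → q = 4.4×0.22×0.625 = 0.6050 m³/s
Panel 2-3: Δb = 2 m, d̄ = (0.30+0.48)/2 = 0.39, v̄ = (0.70+0.72)/2 = 0.71 → q = 2×0.39×0.71 = 0.5538 m³/s
Panel 3-4: Δb = 5.9 m, d̄ = (0.48+0.30)/2 = 0.39, v̄ = (0.72+0.64)/2 = 0.68 → q = 5.9×0.39×0.68 = 1.565 m³/s
Panel 4-5: Δb = 3.4 m, d̄ = (0.30+0.09)/2 = 0.195, v̄ = (0.64+0.30)/2 = 0.47 → q = 3.4×0.195×0.47 = 0.3116 m³/s
Q = Σ q = 3.035 m³/s

3.04 m³/s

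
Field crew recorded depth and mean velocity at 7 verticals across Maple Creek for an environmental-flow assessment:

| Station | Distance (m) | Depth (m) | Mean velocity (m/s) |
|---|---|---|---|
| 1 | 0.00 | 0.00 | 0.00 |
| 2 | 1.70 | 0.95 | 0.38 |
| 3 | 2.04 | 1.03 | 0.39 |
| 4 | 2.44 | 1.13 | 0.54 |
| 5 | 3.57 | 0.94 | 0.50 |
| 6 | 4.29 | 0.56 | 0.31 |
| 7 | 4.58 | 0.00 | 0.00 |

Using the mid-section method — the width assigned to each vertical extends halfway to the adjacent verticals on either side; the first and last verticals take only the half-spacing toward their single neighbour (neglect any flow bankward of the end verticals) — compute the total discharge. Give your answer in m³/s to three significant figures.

1.51 m³/s

w_2 = (2.04 − 0.00)/2 = 1.02 m; q_2 = 0.38 × 0.95 × 1.02 = 0.3682 m³/s
w_3 = (2.44 − 1.70)/2 = 0.37 m; q_3 = 0.39 × 1.03 × 0.37 = 0.1486 m³/s
w_4 = (3.57 − 2.04)/2 = 0.765 m; q_4 = 0.54 × 1.13 × 0.765 = 0.4668 m³/s
w_5 = (4.29 − 2.44)/2 = 0.925 m; q_5 = 0.50 × 0.94 × 0.925 = 0.4348 m³/s
w_6 = (4.58 − 3.57)/2 = 0.505 m; q_6 = 0.31 × 0.56 × 0.505 = 0.08767 m³/s
Stations 1, 7 contribute zero (depth or velocity is 0).
Q = Σ qᵢ = 1.506 m³/s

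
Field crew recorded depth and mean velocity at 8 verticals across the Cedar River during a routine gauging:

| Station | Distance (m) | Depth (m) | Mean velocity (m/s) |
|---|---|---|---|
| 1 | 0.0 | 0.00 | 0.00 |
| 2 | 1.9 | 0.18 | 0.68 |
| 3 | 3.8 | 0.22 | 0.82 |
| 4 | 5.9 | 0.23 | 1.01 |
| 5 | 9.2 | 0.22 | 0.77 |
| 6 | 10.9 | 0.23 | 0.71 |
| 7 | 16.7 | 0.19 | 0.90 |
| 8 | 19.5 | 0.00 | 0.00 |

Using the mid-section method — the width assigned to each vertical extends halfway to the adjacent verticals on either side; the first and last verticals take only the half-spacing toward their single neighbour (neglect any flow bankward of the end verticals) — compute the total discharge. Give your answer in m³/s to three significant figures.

2.99 m³/s

w_2 = (3.8 − 0.0)/2 = 1.9 m; q_2 = 0.68 × 0.18 × 1.9 = 0.2326 m³/s
w_3 = (5.9 − 1.9)/2 = 2 m; q_3 = 0.82 × 0.22 × 2 = 0.3608 m³/s
w_4 = (9.2 − 3.8)/2 = 2.7 m; q_4 = 1.01 × 0.23 × 2.7 = 0.6272 m³/s
w_5 = (10.9 − 5.9)/2 = 2.5 m; q_5 = 0.77 × 0.22 × 2.5 = 0.4235 m³/s
w_6 = (16.7 − 9.2)/2 = 3.75 m; q_6 = 0.71 × 0.23 × 3.75 = 0.6124 m³/s
w_7 = (19.5 − 10.9)/2 = 4.3 m; q_7 = 0.90 × 0.19 × 4.3 = 0.7353 m³/s
Stations 1, 8 contribute zero (depth or velocity is 0).
Q = Σ qᵢ = 2.992 m³/s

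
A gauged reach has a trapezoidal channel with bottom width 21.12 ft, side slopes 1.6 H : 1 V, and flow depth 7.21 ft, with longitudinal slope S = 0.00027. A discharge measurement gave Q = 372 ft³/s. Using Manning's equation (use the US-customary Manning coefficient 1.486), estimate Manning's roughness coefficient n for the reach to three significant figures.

A = (b + z·y)·y = (21.12 + 1.6×7.21)×7.21 = 235.4 ft²
P = b + 2y√(1+z²) = 21.12 + 2×7.21×√(1+1.6²) = 48.33 ft
R = A/P = 235.4/48.33 = 4.872 ft
n = (1.486/Q)·A·R^(2/3)·S^(1/2) = (1.486/372) × 235.4 × 2.874 × 0.01643 = 0.04441

0.0444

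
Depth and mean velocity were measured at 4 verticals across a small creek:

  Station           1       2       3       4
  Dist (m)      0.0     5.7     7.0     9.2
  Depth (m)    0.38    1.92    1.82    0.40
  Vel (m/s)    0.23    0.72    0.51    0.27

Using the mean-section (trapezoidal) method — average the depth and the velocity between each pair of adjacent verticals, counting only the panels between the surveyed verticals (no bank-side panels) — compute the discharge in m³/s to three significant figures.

5.56 m³/s

Panel 1-2: Δb = 5.7 m, d̄ = (0.38+1.92)/2 = 1.15, v̄ = (0.23+0.72)/2 = 0.475 → q = 5.7×1.15×0.475 = 3.114 m³/s
Panel 2-3: Δb = 1.3 m, d̄ = (1.92+1.82)/2 = 1.87, v̄ = (0.72+0.51)/2 = 0.615 → q = 1.3×1.87×0.615 = 1.495 m³/s
Panel 3-4: Δb = 2.2 m, d̄ = (1.82+0.40)/2 = 1.11, v̄ = (0.51+0.27)/2 = 0.39 → q = 2.2×1.11×0.39 = 0.9524 m³/s
Q = Σ q = 5.561 m³/s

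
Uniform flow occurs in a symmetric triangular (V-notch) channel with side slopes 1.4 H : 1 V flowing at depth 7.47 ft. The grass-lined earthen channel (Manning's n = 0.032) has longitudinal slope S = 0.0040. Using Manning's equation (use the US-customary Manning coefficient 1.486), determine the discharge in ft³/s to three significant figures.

481 ft³/s

A = z·y² = 1.4×7.47² = 78.12 ft²
P = 2y√(1+z²) = 2×7.47×√(1+1.4²) = 25.70 ft
R = A/P = 78.12/25.70 = 3.039 ft
Q = (1.486/n)·A·R^(2/3)·S^(1/2) = (1.486/0.032) × 78.12 × 3.039^(2/3) × 0.0040^(1/2) = 481.4 ft³/s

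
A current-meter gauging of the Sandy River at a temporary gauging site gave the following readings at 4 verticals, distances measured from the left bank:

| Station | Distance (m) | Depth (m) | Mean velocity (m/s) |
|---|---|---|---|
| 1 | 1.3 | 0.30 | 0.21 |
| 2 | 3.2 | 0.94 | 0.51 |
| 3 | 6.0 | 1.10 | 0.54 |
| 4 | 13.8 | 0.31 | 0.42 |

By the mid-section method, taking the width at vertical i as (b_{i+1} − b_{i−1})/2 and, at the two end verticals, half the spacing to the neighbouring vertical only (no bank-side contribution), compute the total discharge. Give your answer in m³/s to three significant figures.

4.84 m³/s

w_1 = (3.2 − 1.3)/2 = 0.95 m; q_1 = 0.21 × 0.30 × 0.95 = 0.05985 m³/s
w_2 = (6.0 − 1.3)/2 = 2.35 m; q_2 = 0.51 × 0.94 × 2.35 = 1.127 m³/s
w_3 = (13.8 − 3.2)/2 = 5.3 m; q_3 = 0.54 × 1.10 × 5.3 = 3.148 m³/s
w_4 = (13.8 − 6.0)/2 = 3.9 m; q_4 = 0.42 × 0.31 × 3.9 = 0.5078 m³/s
Q = Σ qᵢ = 4.842 m³/s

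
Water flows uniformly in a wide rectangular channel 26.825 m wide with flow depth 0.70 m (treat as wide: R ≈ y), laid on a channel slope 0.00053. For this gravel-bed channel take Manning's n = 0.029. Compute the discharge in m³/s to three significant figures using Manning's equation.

11.8 m³/s

A = b·y = 26.825 × 0.70 = 18.78 m²
Wide channel: R ≈ y = 0.70 m
Q = (1/n)·A·R^(2/3)·S^(1/2) = (1/0.029) × 18.78 × 0.7000^(2/3) × 0.00053^(1/2) = 11.75 m³/s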